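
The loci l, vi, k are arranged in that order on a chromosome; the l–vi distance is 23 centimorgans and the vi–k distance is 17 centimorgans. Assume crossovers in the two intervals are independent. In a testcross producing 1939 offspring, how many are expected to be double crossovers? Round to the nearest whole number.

76

Map distances give recombination frequencies of 0.230 and 0.170 for the two intervals.
With no interference, expected double-crossover frequency = 0.230 × 0.170 = 0.03910.
Expected number = 0.03910 × 1939 = 75.81 ≈ 76.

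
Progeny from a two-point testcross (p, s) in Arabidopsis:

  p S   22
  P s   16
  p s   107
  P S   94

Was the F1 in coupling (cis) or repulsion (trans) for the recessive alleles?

The two most frequent classes are P S (94) and p s (107); these are the parental (non-recombinant) types.
So the F1 carried P S on one chromosome and p s on the other — the recessive alleles are on the same chromosome (cis / coupling).

cis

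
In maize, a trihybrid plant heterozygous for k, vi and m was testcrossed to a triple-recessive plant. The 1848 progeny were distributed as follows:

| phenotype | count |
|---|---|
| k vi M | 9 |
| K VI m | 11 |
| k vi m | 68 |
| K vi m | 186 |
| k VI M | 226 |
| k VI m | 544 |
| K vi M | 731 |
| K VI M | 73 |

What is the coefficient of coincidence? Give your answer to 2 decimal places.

The two most frequent reciprocal classes, k VI m and K vi M, are the parental types, so the F1 was k VI m / K vi M.
The two rarest classes, K VI m and k vi M, are the double crossovers. Comparing them with the parentals, only the k allele has switched, so k is the middle locus and the order is vi – k – m.
vi–k: (141 + 20)/1848 = 0.0871; k–m: (412 + 20)/1848 = 0.2338.
Expected DCO frequency = 0.0871 × 0.2338 ≈ 0.02036; observed = 20/1848 ≈ 0.01082.
Coefficient of coincidence = 0.01082/0.02036 ≈ 0.53.

0.53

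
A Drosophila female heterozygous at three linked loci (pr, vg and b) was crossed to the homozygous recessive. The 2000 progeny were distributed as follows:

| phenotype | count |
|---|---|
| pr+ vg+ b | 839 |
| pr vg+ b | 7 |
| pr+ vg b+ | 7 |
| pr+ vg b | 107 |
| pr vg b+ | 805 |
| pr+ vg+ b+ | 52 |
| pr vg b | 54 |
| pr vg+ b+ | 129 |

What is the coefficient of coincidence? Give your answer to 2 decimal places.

0.93

The two most frequent reciprocal classes, pr+ vg+ b and pr vg b+, are the parental types, so the F1 was pr+ vg+ b / pr vg b+.
The two rarest classes, pr vg+ b and pr+ vg b+, are the double crossovers. Comparing them with the parentals, only the pr allele has switched, so pr is the middle locus and the order is b – pr – vg.
b–pr: (106 + 14)/2000 = 0.0600; pr–vg: (236 + 14)/2000 = 0.1250.
Expected DCO frequency = 0.0600 × 0.1250 ≈ 0.00750; observed = 14/2000 ≈ 0.00700.
Coefficient of coincidence = 0.00700/0.00750 ≈ 0.93.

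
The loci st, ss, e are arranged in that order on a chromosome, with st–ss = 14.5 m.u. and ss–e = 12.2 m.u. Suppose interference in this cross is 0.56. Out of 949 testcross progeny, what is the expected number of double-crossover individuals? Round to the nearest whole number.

Map distances give recombination frequencies of 0.145 and 0.122 for the two intervals.
With interference 0.56 (so coincidence = 0.44), expected double-crossover frequency = 0.145 × 0.122 × 0.44 = 0.00778.
Expected number = 0.00778 × 949 = 7.39 ≈ 7.

7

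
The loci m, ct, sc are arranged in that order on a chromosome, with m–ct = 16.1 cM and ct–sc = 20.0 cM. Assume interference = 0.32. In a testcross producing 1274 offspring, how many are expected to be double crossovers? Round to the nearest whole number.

28

Map distances give recombination frequencies of 0.161 and 0.200 for the two intervals.
With interference 0.32 (so coincidence = 0.68), expected double-crossover frequency = 0.161 × 0.200 × 0.68 = 0.02190.
Expected number = 0.02190 × 1274 = 27.90 ≈ 28.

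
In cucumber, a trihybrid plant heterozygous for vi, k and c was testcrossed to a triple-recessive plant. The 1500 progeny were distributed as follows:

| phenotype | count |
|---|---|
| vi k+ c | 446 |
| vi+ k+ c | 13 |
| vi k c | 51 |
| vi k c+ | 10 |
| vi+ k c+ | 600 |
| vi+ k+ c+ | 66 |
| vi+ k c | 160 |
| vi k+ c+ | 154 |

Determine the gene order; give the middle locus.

vi

The two most frequent reciprocal classes, vi+ k c+ and vi k+ c, are the parental types, so the F1 was vi+ k c+ / vi k+ c.
The two rarest classes, vi k c+ and vi+ k+ c, are the double crossovers. Comparing them with the parentals, only the vi allele has switched, so vi is the middle locus and the order is k – vi – c.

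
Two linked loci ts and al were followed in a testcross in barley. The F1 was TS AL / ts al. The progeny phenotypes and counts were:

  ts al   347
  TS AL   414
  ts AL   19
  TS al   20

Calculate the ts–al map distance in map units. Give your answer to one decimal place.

The recombinant classes are TS al and ts AL: 20 + 19 = 39.
Recombination frequency = 39/800 = 0.0488 ≈ 4.9%, i.e. 4.9 map units.

4.9 map units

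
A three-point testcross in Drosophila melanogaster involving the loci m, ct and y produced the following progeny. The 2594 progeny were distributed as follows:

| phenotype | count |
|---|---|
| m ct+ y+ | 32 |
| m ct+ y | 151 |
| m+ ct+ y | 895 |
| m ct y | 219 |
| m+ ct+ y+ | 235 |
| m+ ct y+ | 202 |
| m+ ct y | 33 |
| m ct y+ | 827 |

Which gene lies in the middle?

The two most frequent reciprocal classes, m+ ct+ y and m ct y+, are the parental types, so the F1 was m+ ct+ y / m ct y+.
The two rarest classes, m+ ct y and m ct+ y+, are the double crossovers. Comparing them with the parentals, only the ct allele has switched, so ct is the middle locus and the order is m – ct – y.

ct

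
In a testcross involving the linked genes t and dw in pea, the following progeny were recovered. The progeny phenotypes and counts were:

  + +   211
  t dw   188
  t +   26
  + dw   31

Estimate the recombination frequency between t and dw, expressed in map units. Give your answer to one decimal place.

12.5 map units

The two most frequent classes, + + (211) and t dw (188), are the parental types, so the F1 was + + / t dw.
The recombinant classes are + dw and t +: 31 + 26 = 57.
Recombination frequency = 57/456 = 0.1250 ≈ 12.5%, i.e. 12.5 map units.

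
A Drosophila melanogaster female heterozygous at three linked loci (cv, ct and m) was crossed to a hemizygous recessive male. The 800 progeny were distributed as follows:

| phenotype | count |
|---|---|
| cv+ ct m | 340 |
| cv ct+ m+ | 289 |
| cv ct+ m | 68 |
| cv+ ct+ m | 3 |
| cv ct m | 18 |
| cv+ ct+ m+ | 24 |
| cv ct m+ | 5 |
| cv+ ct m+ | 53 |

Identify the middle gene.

The two most frequent reciprocal classes, cv ct+ m+ and cv+ ct m, are the parental types, so the F1 was cv ct+ m+ / cv+ ct m.
The two rarest classes, cv ct m+ and cv+ ct+ m, are the double crossovers. Comparing them with the parentals, only the ct allele has switched, so ct is the middle locus and the order is cv – ct – m.

ct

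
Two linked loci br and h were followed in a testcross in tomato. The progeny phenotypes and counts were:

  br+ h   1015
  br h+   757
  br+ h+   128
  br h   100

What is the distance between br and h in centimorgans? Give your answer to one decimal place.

The two most frequent classes, br+ h (1015) and br h+ (757), are the parental types, so the F1 was br+ h / br h+.
The recombinant classes are br+ h+ and br h: 128 + 100 = 228.
Recombination frequency = 228/2000 = 0.1140 ≈ 11.4%, i.e. 11.4 centimorgans.

11.4 centimorgans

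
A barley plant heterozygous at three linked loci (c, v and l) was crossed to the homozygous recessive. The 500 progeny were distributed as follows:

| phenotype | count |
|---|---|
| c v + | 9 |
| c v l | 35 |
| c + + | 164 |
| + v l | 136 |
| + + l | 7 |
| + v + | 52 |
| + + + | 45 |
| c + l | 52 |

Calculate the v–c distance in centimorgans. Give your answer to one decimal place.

The two most frequent reciprocal classes, + v l and c + +, are the parental types, so the F1 was + v l / c + +.
The two rarest classes, + + l and c v +, are the double crossovers. Comparing them with the parentals, only the v allele has switched, so v is the middle locus and the order is l – v – c.
Crossovers in the v–c interval produce the single-crossover classes c v l and + + + (35 + 45 = 80) plus the double crossovers (16).
RF(v–c) = (80 + 16) / 500 = 96/500 = 0.1920 → 19.2 centimorgans.

19.2 centimorgans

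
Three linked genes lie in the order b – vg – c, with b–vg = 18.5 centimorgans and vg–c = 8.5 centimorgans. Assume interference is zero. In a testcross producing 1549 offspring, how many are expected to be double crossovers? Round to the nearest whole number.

24

Map distances give recombination frequencies of 0.185 and 0.085 for the two intervals.
With no interference, expected double-crossover frequency = 0.185 × 0.085 = 0.01572.
Expected number = 0.01572 × 1549 = 24.36 ≈ 24.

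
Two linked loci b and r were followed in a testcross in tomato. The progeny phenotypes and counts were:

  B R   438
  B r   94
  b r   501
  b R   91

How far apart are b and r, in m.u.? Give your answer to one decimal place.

The two most frequent classes, B R (438) and b r (501), are the parental types, so the F1 was B R / b r.
The recombinant classes are B r and b R: 94 + 91 = 185.
Recombination frequency = 185/1124 = 0.1646 ≈ 16.5%, i.e. 16.5 m.u.

16.5 m.u.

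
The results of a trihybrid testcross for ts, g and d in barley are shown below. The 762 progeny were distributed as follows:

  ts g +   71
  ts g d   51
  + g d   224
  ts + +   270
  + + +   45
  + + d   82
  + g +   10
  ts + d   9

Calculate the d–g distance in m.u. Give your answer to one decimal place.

The two most frequent reciprocal classes, + g d and ts + +, are the parental types, so the F1 was + g d / ts + +.
The two rarest classes, + g + and ts + d, are the double crossovers. Comparing them with the parentals, only the d allele has switched, so d is the middle locus and the order is ts – d – g.
Crossovers in the d–g interval produce the single-crossover classes + + d and ts g + (82 + 71 = 153) plus the double crossovers (19).
RF(d–g) = (153 + 19) / 762 = 172/762 = 0.2257 → 22.6 m.u.

22.6 m.u.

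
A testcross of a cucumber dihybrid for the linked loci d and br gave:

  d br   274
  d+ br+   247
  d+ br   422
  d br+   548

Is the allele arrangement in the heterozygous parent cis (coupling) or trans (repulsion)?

trans

The two most frequent classes are d+ br (422) and d br+ (548); these are the parental (non-recombinant) types.
So the F1 carried d+ br on one chromosome and d br+ on the other — the recessive alleles are on opposite chromosomes (trans / repulsion).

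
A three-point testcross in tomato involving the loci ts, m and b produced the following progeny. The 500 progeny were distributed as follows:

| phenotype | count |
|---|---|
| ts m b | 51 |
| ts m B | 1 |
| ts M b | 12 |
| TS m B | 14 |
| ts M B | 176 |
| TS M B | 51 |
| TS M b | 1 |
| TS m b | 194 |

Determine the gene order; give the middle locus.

m

The two most frequent reciprocal classes, TS m b and ts M B, are the parental types, so the F1 was TS m b / ts M B.
The two rarest classes, TS M b and ts m B, are the double crossovers. Comparing them with the parentals, only the m allele has switched, so m is the middle locus and the order is b – m – ts.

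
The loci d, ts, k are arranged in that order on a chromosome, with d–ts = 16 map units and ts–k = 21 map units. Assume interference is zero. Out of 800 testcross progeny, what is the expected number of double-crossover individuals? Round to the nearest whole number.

Map distances give recombination frequencies of 0.160 and 0.210 for the two intervals.
With no interference, expected double-crossover frequency = 0.160 × 0.210 = 0.03360.
Expected number = 0.03360 × 800 = 26.88 ≈ 27.

27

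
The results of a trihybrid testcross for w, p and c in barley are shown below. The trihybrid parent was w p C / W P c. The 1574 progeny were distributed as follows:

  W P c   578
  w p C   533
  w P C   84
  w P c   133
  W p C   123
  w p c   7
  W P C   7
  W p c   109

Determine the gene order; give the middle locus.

The two rarest classes, w p c and W P C, are the double crossovers. Comparing them with the parentals, only the c allele has switched, so c is the middle locus and the order is w – c – p.

c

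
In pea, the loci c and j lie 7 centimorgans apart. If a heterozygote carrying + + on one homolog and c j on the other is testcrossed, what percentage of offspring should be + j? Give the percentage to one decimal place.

A map distance of 7 centimorgans corresponds to a recombination frequency of 0.070.
The F1 is + + / c j, so + j is a recombinant gamete class with expected frequency r/2 = 0.070/2 = 0.0350.
That is 0.0350 = 3.5% of the progeny.

3.5%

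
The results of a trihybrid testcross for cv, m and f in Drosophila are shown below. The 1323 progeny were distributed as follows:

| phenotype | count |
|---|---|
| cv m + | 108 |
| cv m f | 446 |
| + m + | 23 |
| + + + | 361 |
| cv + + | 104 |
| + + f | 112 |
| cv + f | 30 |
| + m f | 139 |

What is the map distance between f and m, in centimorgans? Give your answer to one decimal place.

20.6 centimorgans

The two most frequent reciprocal classes, + + + and cv m f, are the parental types, so the F1 was + + + / cv m f.
The two rarest classes, + m + and cv + f, are the double crossovers. Comparing them with the parentals, only the m allele has switched, so m is the middle locus and the order is f – m – cv.
Crossovers in the f–m interval produce the single-crossover classes + + f and cv m + (112 + 108 = 220) plus the double crossovers (53).
RF(f–m) = (220 + 53) / 1323 = 273/1323 = 0.2063 → 20.6 centimorgans.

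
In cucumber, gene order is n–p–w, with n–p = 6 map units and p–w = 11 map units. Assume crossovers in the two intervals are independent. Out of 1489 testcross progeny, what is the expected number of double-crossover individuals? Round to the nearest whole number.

10

Map distances give recombination frequencies of 0.060 and 0.110 for the two intervals.
With no interference, expected double-crossover frequency = 0.060 × 0.110 = 0.00660.
Expected number = 0.00660 × 1489 = 9.83 ≈ 10.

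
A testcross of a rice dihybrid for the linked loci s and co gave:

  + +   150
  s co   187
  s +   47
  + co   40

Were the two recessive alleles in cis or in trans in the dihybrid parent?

The two most frequent classes are + + (150) and s co (187); these are the parental (non-recombinant) types.
So the F1 carried + + on one chromosome and s co on the other — the recessive alleles are on the same chromosome (cis / coupling).

cis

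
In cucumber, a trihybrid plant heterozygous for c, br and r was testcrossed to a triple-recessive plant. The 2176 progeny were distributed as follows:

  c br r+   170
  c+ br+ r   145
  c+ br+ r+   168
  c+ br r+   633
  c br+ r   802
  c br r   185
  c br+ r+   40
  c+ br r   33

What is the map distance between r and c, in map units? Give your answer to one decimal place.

The two most frequent reciprocal classes, c br+ r and c+ br r+, are the parental types, so the F1 was c br+ r / c+ br r+.
The two rarest classes, c br+ r+ and c+ br r, are the double crossovers. Comparing them with the parentals, only the r allele has switched, so r is the middle locus and the order is br – r – c.
Crossovers in the r–c interval produce the single-crossover classes c+ br+ r and c br r+ (145 + 170 = 315) plus the double crossovers (73).
RF(r–c) = (315 + 73) / 2176 = 388/2176 = 0.1783 → 17.8 map units.

17.8 map units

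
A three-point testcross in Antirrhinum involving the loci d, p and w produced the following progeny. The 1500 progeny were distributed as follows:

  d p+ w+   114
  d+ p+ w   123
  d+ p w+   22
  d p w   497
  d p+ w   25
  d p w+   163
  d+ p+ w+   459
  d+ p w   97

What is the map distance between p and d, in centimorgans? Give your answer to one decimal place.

17.2 centimorgans

The two most frequent reciprocal classes, d+ p+ w+ and d p w, are the parental types, so the F1 was d+ p+ w+ / d p w.
The two rarest classes, d+ p w+ and d p+ w, are the double crossovers. Comparing them with the parentals, only the p allele has switched, so p is the middle locus and the order is d – p – w.
Crossovers in the d–p interval produce the single-crossover classes d p+ w+ and d+ p w (114 + 97 = 211) plus the double crossovers (47).
RF(d–p) = (211 + 47) / 1500 = 258/1500 = 0.1720 → 17.2 centimorgans.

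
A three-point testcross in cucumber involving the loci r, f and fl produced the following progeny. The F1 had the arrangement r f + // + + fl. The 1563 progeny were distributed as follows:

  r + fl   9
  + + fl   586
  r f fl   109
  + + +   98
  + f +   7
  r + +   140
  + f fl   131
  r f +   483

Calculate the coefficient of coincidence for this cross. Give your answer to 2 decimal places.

0.39

The two rarest classes, + f + and r + fl, are the double crossovers. Comparing them with the parentals, only the r allele has switched, so r is the middle locus and the order is f – r – fl.
f–r: (271 + 16)/1563 = 0.1836; r–fl: (207 + 16)/1563 = 0.1427.
Expected DCO frequency = 0.1836 × 0.1427 ≈ 0.02620; observed = 16/1563 ≈ 0.01024.
Coefficient of coincidence = 0.01024/0.02620 ≈ 0.39.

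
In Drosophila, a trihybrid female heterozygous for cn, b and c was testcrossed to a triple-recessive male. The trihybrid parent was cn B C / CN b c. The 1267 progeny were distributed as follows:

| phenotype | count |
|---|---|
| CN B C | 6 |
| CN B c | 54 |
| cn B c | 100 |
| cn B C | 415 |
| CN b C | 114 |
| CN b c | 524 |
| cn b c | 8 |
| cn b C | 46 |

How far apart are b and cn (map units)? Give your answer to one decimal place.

The two rarest classes, CN B C and cn b c, are the double crossovers. Comparing them with the parentals, only the cn allele has switched, so cn is the middle locus and the order is c – cn – b.
Crossovers in the cn–b interval produce the single-crossover classes cn b C and CN B c (46 + 54 = 100) plus the double crossovers (14).
RF(cn–b) = (100 + 14) / 1267 = 114/1267 = 0.0900 → 9.0 map units.

9.0 map units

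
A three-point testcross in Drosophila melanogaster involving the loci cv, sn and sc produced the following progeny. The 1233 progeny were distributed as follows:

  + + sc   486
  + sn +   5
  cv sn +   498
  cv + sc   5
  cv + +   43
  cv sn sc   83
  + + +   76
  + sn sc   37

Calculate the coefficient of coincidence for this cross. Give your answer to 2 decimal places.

The two most frequent reciprocal classes, cv sn + and + + sc, are the parental types, so the F1 was cv sn + / + + sc.
The two rarest classes, + sn + and cv + sc, are the double crossovers. Comparing them with the parentals, only the cv allele has switched, so cv is the middle locus and the order is sn – cv – sc.
sn–cv: (80 + 10)/1233 = 0.0730; cv–sc: (159 + 10)/1233 = 0.1371.
Expected DCO frequency = 0.0730 × 0.1371 ≈ 0.01001; observed = 10/1233 ≈ 0.00811.
Coefficient of coincidence = 0.00811/0.01001 ≈ 0.81.

0.81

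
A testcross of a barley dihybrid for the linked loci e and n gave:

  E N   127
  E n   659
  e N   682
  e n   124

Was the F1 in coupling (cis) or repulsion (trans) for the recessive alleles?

trans

The two most frequent classes are E n (659) and e N (682); these are the parental (non-recombinant) types.
So the F1 carried E n on one chromosome and e N on the other — the recessive alleles are on opposite chromosomes (trans / repulsion).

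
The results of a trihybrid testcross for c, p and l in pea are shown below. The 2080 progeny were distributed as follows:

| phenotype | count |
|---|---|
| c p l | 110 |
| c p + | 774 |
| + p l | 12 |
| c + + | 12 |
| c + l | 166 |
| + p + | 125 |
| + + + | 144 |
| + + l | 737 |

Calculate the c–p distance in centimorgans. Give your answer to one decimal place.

The two most frequent reciprocal classes, c p + and + + l, are the parental types, so the F1 was c p + / + + l.
The two rarest classes, c + + and + p l, are the double crossovers. Comparing them with the parentals, only the p allele has switched, so p is the middle locus and the order is l – p – c.
Crossovers in the p–c interval produce the single-crossover classes + p + and c + l (125 + 166 = 291) plus the double crossovers (24).
RF(p–c) = (291 + 24) / 2080 = 315/2080 = 0.1514 → 15.1 centimorgans.

15.1 centimorgans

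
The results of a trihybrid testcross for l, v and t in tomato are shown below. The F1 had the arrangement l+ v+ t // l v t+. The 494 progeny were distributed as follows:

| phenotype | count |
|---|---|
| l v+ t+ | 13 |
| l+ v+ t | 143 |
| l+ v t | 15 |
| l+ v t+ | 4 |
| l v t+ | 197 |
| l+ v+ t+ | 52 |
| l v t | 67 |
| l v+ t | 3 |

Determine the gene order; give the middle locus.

The two rarest classes, l v+ t and l+ v t+, are the double crossovers. Comparing them with the parentals, only the l allele has switched, so l is the middle locus and the order is t – l – v.

l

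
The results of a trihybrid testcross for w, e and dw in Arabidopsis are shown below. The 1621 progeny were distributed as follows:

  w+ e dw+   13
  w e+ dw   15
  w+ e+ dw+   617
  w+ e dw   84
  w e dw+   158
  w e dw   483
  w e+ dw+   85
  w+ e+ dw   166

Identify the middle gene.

The two most frequent reciprocal classes, w+ e+ dw+ and w e dw, are the parental types, so the F1 was w+ e+ dw+ / w e dw.
The two rarest classes, w+ e dw+ and w e+ dw, are the double crossovers. Comparing them with the parentals, only the e allele has switched, so e is the middle locus and the order is dw – e – w.

e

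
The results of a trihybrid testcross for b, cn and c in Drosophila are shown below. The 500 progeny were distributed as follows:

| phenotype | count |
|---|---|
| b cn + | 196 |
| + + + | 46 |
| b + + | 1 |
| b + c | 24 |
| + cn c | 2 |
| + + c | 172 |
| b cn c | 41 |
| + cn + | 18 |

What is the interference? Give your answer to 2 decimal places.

0.63

The two most frequent reciprocal classes, + + c and b cn +, are the parental types, so the F1 was + + c / b cn +.
The two rarest classes, + cn c and b + +, are the double crossovers. Comparing them with the parentals, only the cn allele has switched, so cn is the middle locus and the order is b – cn – c.
b–cn: (42 + 3)/500 = 0.0900; cn–c: (87 + 3)/500 = 0.1800.
Expected DCO frequency = 0.0900 × 0.1800 ≈ 0.01620; observed = 3/500 ≈ 0.00600.
Coefficient of coincidence = 0.00600/0.01620 ≈ 0.37; interference = 1 − 0.37 = 0.63.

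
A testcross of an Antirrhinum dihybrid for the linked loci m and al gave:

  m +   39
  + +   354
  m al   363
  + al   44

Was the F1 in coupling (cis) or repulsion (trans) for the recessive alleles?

cis

The two most frequent classes are + + (354) and m al (363); these are the parental (non-recombinant) types.
So the F1 carried + + on one chromosome and m al on the other — the recessive alleles are on the same chromosome (cis / coupling).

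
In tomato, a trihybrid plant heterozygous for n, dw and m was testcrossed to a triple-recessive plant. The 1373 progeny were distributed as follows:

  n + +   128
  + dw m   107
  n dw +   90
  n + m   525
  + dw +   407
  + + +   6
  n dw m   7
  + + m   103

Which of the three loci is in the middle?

The two most frequent reciprocal classes, + dw + and n + m, are the parental types, so the F1 was + dw + / n + m.
The two rarest classes, + + + and n dw m, are the double crossovers. Comparing them with the parentals, only the dw allele has switched, so dw is the middle locus and the order is m – dw – n.

dw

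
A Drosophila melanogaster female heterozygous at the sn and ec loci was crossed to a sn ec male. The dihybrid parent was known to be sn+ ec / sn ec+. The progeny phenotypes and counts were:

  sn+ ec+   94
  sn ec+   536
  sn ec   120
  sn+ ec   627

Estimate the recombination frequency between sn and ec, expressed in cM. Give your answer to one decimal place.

The recombinant classes are sn+ ec+ and sn ec: 94 + 120 = 214.
Recombination frequency = 214/1377 = 0.1554 ≈ 15.5%, i.e. 15.5 cM.

15.5 cM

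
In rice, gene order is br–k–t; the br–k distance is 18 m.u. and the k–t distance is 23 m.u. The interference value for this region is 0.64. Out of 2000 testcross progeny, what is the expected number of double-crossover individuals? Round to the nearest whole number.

Map distances give recombination frequencies of 0.180 and 0.230 for the two intervals.
With interference 0.64 (so coincidence = 0.36), expected double-crossover frequency = 0.180 × 0.230 × 0.36 = 0.01490.
Expected number = 0.01490 × 2000 = 29.81 ≈ 30.

30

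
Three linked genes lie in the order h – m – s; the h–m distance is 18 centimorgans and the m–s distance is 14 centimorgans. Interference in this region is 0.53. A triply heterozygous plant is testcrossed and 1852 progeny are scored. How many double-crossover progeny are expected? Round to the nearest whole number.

22

Map distances give recombination frequencies of 0.180 and 0.140 for the two intervals.
With interference 0.53 (so coincidence = 0.47), expected double-crossover frequency = 0.180 × 0.140 × 0.47 = 0.01184.
Expected number = 0.01184 × 1852 = 21.94 ≈ 22.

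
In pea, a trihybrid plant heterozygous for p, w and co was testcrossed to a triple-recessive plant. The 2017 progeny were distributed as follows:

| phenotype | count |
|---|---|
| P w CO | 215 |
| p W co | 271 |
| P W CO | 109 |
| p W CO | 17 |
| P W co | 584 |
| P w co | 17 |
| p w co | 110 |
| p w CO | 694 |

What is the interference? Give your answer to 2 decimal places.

0.48

The two most frequent reciprocal classes, P W co and p w CO, are the parental types, so the F1 was P W co / p w CO.
The two rarest classes, P w co and p W CO, are the double crossovers. Comparing them with the parentals, only the w allele has switched, so w is the middle locus and the order is p – w – co.
p–w: (486 + 34)/2017 = 0.2578; w–co: (219 + 34)/2017 = 0.1254.
Expected DCO frequency = 0.2578 × 0.1254 ≈ 0.03233; observed = 34/2017 ≈ 0.01686.
Coefficient of coincidence = 0.01686/0.03233 ≈ 0.52; interference = 1 − 0.52 = 0.48.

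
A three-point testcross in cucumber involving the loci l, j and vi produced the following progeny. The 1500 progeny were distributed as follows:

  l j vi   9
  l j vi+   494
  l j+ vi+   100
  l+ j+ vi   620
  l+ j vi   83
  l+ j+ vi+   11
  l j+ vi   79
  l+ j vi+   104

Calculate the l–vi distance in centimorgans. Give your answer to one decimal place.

The two most frequent reciprocal classes, l+ j+ vi and l j vi+, are the parental types, so the F1 was l+ j+ vi / l j vi+.
The two rarest classes, l+ j+ vi+ and l j vi, are the double crossovers. Comparing them with the parentals, only the vi allele has switched, so vi is the middle locus and the order is l – vi – j.
Crossovers in the l–vi interval produce the single-crossover classes l j+ vi and l+ j vi+ (79 + 104 = 183) plus the double crossovers (20).
RF(l–vi) = (183 + 20) / 1500 = 203/1500 = 0.1353 → 13.5 centimorgans.

13.5 centimorgans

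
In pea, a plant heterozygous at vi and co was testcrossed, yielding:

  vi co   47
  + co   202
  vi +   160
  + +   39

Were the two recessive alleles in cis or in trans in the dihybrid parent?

trans

The two most frequent classes are + co (202) and vi + (160); these are the parental (non-recombinant) types.
So the F1 carried + co on one chromosome and vi + on the other — the recessive alleles are on opposite chromosomes (trans / repulsion).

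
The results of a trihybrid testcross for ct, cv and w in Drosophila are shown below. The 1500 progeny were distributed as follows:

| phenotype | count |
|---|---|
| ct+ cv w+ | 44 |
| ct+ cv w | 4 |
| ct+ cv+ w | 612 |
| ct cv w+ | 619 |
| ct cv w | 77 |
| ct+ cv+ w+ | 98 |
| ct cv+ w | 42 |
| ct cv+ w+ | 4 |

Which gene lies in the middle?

The two most frequent reciprocal classes, ct cv w+ and ct+ cv+ w, are the parental types, so the F1 was ct cv w+ / ct+ cv+ w.
The two rarest classes, ct cv+ w+ and ct+ cv w, are the double crossovers. Comparing them with the parentals, only the cv allele has switched, so cv is the middle locus and the order is ct – cv – w.

cv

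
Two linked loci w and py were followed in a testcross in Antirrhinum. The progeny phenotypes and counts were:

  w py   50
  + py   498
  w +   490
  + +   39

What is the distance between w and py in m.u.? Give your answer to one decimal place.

The two most frequent classes, + py (498) and w + (490), are the parental types, so the F1 was + py / w +.
The recombinant classes are + + and w py: 39 + 50 = 89.
Recombination frequency = 89/1077 = 0.0826 ≈ 8.3%, i.e. 8.3 m.u.

8.3 m.u.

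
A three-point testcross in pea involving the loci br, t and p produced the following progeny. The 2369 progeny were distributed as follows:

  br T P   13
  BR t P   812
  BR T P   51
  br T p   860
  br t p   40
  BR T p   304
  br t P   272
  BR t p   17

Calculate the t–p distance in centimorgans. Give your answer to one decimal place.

The two most frequent reciprocal classes, br T p and BR t P, are the parental types, so the F1 was br T p / BR t P.
The two rarest classes, br T P and BR t p, are the double crossovers. Comparing them with the parentals, only the p allele has switched, so p is the middle locus and the order is t – p – br.
Crossovers in the t–p interval produce the single-crossover classes br t p and BR T P (40 + 51 = 91) plus the double crossovers (30).
RF(t–p) = (91 + 30) / 2369 = 121/2369 = 0.0511 → 5.1 centimorgans.

5.1 centimorgans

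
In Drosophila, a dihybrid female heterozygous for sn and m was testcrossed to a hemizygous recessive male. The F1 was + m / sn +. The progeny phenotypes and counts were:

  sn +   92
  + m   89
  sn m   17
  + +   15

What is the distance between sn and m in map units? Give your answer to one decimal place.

The recombinant classes are + + and sn m: 15 + 17 = 32.
Recombination frequency = 32/213 = 0.1502 ≈ 15.0%, i.e. 15.0 map units.

15.0 map units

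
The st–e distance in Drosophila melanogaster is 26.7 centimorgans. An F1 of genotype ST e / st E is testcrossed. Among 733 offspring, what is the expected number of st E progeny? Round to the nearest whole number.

A map distance of 26.7 centimorgans corresponds to a recombination frequency of 0.267.
The F1 is ST e / st E, so st E is a parental gamete class with expected frequency (1 − r)/2 = 0.733/2 = 0.3665.
Expected number = 0.3665 × 733 = 268.64 ≈ 269.

269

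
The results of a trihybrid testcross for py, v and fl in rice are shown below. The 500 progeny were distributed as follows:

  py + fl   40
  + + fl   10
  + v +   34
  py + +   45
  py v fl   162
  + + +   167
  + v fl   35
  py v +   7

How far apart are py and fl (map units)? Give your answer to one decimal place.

19.4 map units

The two most frequent reciprocal classes, py v fl and + + +, are the parental types, so the F1 was py v fl / + + +.
The two rarest classes, py v + and + + fl, are the double crossovers. Comparing them with the parentals, only the fl allele has switched, so fl is the middle locus and the order is py – fl – v.
Crossovers in the py–fl interval produce the single-crossover classes + v fl and py + + (35 + 45 = 80) plus the double crossovers (17).
RF(py–fl) = (80 + 17) / 500 = 97/500 = 0.1940 → 19.4 map units.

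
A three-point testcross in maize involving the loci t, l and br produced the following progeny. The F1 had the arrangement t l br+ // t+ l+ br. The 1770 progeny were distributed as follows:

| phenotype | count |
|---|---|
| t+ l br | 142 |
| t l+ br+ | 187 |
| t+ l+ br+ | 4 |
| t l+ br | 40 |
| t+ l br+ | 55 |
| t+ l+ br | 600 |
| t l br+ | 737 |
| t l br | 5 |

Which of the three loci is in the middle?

The two rarest classes, t l br and t+ l+ br+, are the double crossovers. Comparing them with the parentals, only the br allele has switched, so br is the middle locus and the order is t – br – l.

br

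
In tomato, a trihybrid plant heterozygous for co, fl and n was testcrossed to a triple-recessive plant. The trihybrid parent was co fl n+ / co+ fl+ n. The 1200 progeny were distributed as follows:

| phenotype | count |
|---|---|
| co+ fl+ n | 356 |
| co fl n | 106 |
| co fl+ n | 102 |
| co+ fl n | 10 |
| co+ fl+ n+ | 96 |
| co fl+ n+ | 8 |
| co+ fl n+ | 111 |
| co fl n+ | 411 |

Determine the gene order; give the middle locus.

fl

The two rarest classes, co fl+ n+ and co+ fl n, are the double crossovers. Comparing them with the parentals, only the fl allele has switched, so fl is the middle locus and the order is co – fl – n.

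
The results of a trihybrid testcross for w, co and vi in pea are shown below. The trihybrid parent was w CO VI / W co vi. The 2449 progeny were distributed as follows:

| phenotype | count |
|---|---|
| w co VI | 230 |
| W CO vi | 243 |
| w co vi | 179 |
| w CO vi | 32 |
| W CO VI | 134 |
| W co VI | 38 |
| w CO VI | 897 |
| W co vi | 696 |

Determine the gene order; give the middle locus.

vi

The two rarest classes, w CO vi and W co VI, are the double crossovers. Comparing them with the parentals, only the vi allele has switched, so vi is the middle locus and the order is co – vi – w.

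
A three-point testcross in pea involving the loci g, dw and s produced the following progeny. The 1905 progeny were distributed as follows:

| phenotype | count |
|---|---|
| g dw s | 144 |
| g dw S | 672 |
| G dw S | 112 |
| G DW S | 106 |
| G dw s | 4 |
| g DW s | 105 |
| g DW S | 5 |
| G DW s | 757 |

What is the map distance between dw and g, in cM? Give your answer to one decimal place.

The two most frequent reciprocal classes, g dw S and G DW s, are the parental types, so the F1 was g dw S / G DW s.
The two rarest classes, g DW S and G dw s, are the double crossovers. Comparing them with the parentals, only the dw allele has switched, so dw is the middle locus and the order is g – dw – s.
Crossovers in the g–dw interval produce the single-crossover classes G dw S and g DW s (112 + 105 = 217) plus the double crossovers (9).
RF(g–dw) = (217 + 9) / 1905 = 226/1905 = 0.1186 → 11.9 cM.

11.9 cM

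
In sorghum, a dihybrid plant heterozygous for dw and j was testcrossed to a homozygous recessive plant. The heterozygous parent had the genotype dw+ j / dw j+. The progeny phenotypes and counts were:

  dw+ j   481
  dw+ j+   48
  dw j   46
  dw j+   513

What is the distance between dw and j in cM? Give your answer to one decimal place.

8.6 cM

The recombinant classes are dw+ j+ and dw j: 48 + 46 = 94.
Recombination frequency = 94/1088 = 0.0864 ≈ 8.6%, i.e. 8.6 cM.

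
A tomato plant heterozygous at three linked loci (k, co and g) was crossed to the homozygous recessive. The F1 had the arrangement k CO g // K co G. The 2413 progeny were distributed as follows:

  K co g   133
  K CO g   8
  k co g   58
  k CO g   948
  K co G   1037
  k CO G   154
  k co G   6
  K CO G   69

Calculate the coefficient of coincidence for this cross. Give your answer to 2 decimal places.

0.80

The two rarest classes, K CO g and k co G, are the double crossovers. Comparing them with the parentals, only the k allele has switched, so k is the middle locus and the order is co – k – g.
co–k: (127 + 14)/2413 = 0.0584; k–g: (287 + 14)/2413 = 0.1247.
Expected DCO frequency = 0.0584 × 0.1247 ≈ 0.00728; observed = 14/2413 ≈ 0.00580.
Coefficient of coincidence = 0.00580/0.00728 ≈ 0.80.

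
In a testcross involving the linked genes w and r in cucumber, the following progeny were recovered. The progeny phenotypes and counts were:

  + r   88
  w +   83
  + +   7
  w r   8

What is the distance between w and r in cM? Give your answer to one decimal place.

The two most frequent classes, + r (88) and w + (83), are the parental types, so the F1 was + r / w +.
The recombinant classes are + + and w r: 7 + 8 = 15.
Recombination frequency = 15/186 = 0.0806 ≈ 8.1%, i.e. 8.1 cM.

8.1 cM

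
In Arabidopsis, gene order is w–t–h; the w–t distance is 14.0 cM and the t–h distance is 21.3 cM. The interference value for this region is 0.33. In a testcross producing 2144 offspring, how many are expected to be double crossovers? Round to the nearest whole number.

Map distances give recombination frequencies of 0.140 and 0.213 for the two intervals.
With interference 0.33 (so coincidence = 0.67), expected double-crossover frequency = 0.140 × 0.213 × 0.67 = 0.01998.
Expected number = 0.01998 × 2144 = 42.84 ≈ 43.

43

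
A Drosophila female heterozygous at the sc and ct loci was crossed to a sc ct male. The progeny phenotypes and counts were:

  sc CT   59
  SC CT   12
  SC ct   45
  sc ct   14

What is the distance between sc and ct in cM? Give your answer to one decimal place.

20.0 cM

The two most frequent classes, SC ct (45) and sc CT (59), are the parental types, so the F1 was SC ct / sc CT.
The recombinant classes are SC CT and sc ct: 12 + 14 = 26.
Recombination frequency = 26/130 = 0.2000 ≈ 20.0%, i.e. 20.0 cM.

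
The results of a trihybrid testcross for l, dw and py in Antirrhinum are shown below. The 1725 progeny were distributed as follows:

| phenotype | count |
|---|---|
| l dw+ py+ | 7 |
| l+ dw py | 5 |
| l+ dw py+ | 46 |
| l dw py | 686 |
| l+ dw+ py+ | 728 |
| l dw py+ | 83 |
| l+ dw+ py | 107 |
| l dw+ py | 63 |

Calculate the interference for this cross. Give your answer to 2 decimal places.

0.15

The two most frequent reciprocal classes, l dw py and l+ dw+ py+, are the parental types, so the F1 was l dw py / l+ dw+ py+.
The two rarest classes, l+ dw py and l dw+ py+, are the double crossovers. Comparing them with the parentals, only the l allele has switched, so l is the middle locus and the order is dw – l – py.
dw–l: (109 + 12)/1725 = 0.0701; l–py: (190 + 12)/1725 = 0.1171.
Expected DCO frequency = 0.0701 × 0.1171 ≈ 0.00821; observed = 12/1725 ≈ 0.00696.
Coefficient of coincidence = 0.00696/0.00821 ≈ 0.85; interference = 1 − 0.85 = 0.15.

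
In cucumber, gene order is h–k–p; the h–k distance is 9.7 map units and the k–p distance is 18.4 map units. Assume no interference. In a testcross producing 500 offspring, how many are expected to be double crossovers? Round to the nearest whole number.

Map distances give recombination frequencies of 0.097 and 0.184 for the two intervals.
With no interference, expected double-crossover frequency = 0.097 × 0.184 = 0.01785.
Expected number = 0.01785 × 500 = 8.92 ≈ 9.

9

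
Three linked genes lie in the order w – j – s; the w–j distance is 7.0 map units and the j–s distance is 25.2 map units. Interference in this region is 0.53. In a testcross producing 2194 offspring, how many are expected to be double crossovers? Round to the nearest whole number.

18

Map distances give recombination frequencies of 0.070 and 0.252 for the two intervals.
With interference 0.53 (so coincidence = 0.47), expected double-crossover frequency = 0.070 × 0.252 × 0.47 = 0.00829.
Expected number = 0.00829 × 2194 = 18.19 ≈ 18.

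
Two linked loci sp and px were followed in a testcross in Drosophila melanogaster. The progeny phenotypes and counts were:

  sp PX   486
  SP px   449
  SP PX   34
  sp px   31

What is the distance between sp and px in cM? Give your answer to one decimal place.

The two most frequent classes, SP px (449) and sp PX (486), are the parental types, so the F1 was SP px / sp PX.
The recombinant classes are SP PX and sp px: 34 + 31 = 65.
Recombination frequency = 65/1000 = 0.0650 ≈ 6.5%, i.e. 6.5 cM.

6.5 cM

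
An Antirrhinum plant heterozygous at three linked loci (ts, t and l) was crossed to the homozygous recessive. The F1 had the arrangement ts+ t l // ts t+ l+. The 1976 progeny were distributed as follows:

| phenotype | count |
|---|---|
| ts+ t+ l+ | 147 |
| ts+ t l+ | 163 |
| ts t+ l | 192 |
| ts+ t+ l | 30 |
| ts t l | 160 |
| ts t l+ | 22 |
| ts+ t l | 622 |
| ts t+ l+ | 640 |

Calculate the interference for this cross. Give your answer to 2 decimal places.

The two rarest classes, ts+ t+ l and ts t l+, are the double crossovers. Comparing them with the parentals, only the t allele has switched, so t is the middle locus and the order is l – t – ts.
l–t: (355 + 52)/1976 = 0.2060; t–ts: (307 + 52)/1976 = 0.1817.
Expected DCO frequency = 0.2060 × 0.1817 ≈ 0.03743; observed = 52/1976 ≈ 0.02632.
Coefficient of coincidence = 0.02632/0.03743 ≈ 0.70; interference = 1 − 0.70 = 0.30.

0.30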